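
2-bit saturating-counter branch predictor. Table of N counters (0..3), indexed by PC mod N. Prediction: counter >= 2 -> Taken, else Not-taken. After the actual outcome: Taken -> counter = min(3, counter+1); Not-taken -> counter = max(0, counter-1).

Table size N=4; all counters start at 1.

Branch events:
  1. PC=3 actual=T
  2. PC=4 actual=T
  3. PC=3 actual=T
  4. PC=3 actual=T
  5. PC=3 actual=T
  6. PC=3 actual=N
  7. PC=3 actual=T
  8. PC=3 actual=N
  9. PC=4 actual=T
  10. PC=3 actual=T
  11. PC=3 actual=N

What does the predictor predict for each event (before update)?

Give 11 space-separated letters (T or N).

Answer: N N T T T T T T T T T

Derivation:
Ev 1: PC=3 idx=3 pred=N actual=T -> ctr[3]=2
Ev 2: PC=4 idx=0 pred=N actual=T -> ctr[0]=2
Ev 3: PC=3 idx=3 pred=T actual=T -> ctr[3]=3
Ev 4: PC=3 idx=3 pred=T actual=T -> ctr[3]=3
Ev 5: PC=3 idx=3 pred=T actual=T -> ctr[3]=3
Ev 6: PC=3 idx=3 pred=T actual=N -> ctr[3]=2
Ev 7: PC=3 idx=3 pred=T actual=T -> ctr[3]=3
Ev 8: PC=3 idx=3 pred=T actual=N -> ctr[3]=2
Ev 9: PC=4 idx=0 pred=T actual=T -> ctr[0]=3
Ev 10: PC=3 idx=3 pred=T actual=T -> ctr[3]=3
Ev 11: PC=3 idx=3 pred=T actual=N -> ctr[3]=2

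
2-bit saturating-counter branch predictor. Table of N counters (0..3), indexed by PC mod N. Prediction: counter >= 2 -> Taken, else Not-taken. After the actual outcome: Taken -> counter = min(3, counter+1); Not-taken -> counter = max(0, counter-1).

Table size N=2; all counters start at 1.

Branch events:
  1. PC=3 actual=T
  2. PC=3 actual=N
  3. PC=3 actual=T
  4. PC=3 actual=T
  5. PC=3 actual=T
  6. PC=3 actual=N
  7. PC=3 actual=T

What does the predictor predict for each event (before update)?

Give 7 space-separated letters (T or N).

Ev 1: PC=3 idx=1 pred=N actual=T -> ctr[1]=2
Ev 2: PC=3 idx=1 pred=T actual=N -> ctr[1]=1
Ev 3: PC=3 idx=1 pred=N actual=T -> ctr[1]=2
Ev 4: PC=3 idx=1 pred=T actual=T -> ctr[1]=3
Ev 5: PC=3 idx=1 pred=T actual=T -> ctr[1]=3
Ev 6: PC=3 idx=1 pred=T actual=N -> ctr[1]=2
Ev 7: PC=3 idx=1 pred=T actual=T -> ctr[1]=3

Answer: N T N T T T T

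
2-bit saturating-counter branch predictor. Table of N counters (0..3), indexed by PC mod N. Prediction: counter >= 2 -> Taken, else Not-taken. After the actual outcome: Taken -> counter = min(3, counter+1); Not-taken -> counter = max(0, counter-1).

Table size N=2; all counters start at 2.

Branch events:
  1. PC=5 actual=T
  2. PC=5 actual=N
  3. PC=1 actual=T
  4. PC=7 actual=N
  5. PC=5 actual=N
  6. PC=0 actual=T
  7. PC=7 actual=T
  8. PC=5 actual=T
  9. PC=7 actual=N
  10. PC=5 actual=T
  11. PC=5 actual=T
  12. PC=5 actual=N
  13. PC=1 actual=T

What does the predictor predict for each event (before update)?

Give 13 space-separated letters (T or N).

Answer: T T T T T T N T T T T T T

Derivation:
Ev 1: PC=5 idx=1 pred=T actual=T -> ctr[1]=3
Ev 2: PC=5 idx=1 pred=T actual=N -> ctr[1]=2
Ev 3: PC=1 idx=1 pred=T actual=T -> ctr[1]=3
Ev 4: PC=7 idx=1 pred=T actual=N -> ctr[1]=2
Ev 5: PC=5 idx=1 pred=T actual=N -> ctr[1]=1
Ev 6: PC=0 idx=0 pred=T actual=T -> ctr[0]=3
Ev 7: PC=7 idx=1 pred=N actual=T -> ctr[1]=2
Ev 8: PC=5 idx=1 pred=T actual=T -> ctr[1]=3
Ev 9: PC=7 idx=1 pred=T actual=N -> ctr[1]=2
Ev 10: PC=5 idx=1 pred=T actual=T -> ctr[1]=3
Ev 11: PC=5 idx=1 pred=T actual=T -> ctr[1]=3
Ev 12: PC=5 idx=1 pred=T actual=N -> ctr[1]=2
Ev 13: PC=1 idx=1 pred=T actual=T -> ctr[1]=3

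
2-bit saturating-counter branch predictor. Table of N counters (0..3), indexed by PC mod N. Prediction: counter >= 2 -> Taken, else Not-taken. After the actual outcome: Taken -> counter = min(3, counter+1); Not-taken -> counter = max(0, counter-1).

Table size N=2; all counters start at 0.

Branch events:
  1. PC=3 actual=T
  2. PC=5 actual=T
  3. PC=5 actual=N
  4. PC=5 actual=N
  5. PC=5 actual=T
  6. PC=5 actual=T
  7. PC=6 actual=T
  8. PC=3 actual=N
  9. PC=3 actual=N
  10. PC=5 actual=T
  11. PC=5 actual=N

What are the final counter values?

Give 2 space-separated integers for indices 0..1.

Ev 1: PC=3 idx=1 pred=N actual=T -> ctr[1]=1
Ev 2: PC=5 idx=1 pred=N actual=T -> ctr[1]=2
Ev 3: PC=5 idx=1 pred=T actual=N -> ctr[1]=1
Ev 4: PC=5 idx=1 pred=N actual=N -> ctr[1]=0
Ev 5: PC=5 idx=1 pred=N actual=T -> ctr[1]=1
Ev 6: PC=5 idx=1 pred=N actual=T -> ctr[1]=2
Ev 7: PC=6 idx=0 pred=N actual=T -> ctr[0]=1
Ev 8: PC=3 idx=1 pred=T actual=N -> ctr[1]=1
Ev 9: PC=3 idx=1 pred=N actual=N -> ctr[1]=0
Ev 10: PC=5 idx=1 pred=N actual=T -> ctr[1]=1
Ev 11: PC=5 idx=1 pred=N actual=N -> ctr[1]=0

Answer: 1 0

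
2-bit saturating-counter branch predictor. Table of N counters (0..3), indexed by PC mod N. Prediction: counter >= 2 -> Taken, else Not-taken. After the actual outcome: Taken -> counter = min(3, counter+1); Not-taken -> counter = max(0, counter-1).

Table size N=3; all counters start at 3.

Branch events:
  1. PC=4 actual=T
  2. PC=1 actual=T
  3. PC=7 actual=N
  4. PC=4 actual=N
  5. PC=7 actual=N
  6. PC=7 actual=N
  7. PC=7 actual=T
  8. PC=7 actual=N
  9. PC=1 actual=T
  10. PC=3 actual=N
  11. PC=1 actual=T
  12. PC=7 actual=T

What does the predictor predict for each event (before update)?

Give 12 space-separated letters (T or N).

Ev 1: PC=4 idx=1 pred=T actual=T -> ctr[1]=3
Ev 2: PC=1 idx=1 pred=T actual=T -> ctr[1]=3
Ev 3: PC=7 idx=1 pred=T actual=N -> ctr[1]=2
Ev 4: PC=4 idx=1 pred=T actual=N -> ctr[1]=1
Ev 5: PC=7 idx=1 pred=N actual=N -> ctr[1]=0
Ev 6: PC=7 idx=1 pred=N actual=N -> ctr[1]=0
Ev 7: PC=7 idx=1 pred=N actual=T -> ctr[1]=1
Ev 8: PC=7 idx=1 pred=N actual=N -> ctr[1]=0
Ev 9: PC=1 idx=1 pred=N actual=T -> ctr[1]=1
Ev 10: PC=3 idx=0 pred=T actual=N -> ctr[0]=2
Ev 11: PC=1 idx=1 pred=N actual=T -> ctr[1]=2
Ev 12: PC=7 idx=1 pred=T actual=T -> ctr[1]=3

Answer: T T T T N N N N N T N T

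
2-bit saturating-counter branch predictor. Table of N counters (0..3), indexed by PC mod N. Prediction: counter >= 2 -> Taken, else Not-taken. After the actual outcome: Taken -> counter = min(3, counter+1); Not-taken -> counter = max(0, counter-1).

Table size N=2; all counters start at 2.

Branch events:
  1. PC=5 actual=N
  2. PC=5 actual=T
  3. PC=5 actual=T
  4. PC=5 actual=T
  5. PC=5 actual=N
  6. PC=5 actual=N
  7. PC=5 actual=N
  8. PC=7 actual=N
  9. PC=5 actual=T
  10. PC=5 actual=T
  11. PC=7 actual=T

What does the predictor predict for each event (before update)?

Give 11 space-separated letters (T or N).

Ev 1: PC=5 idx=1 pred=T actual=N -> ctr[1]=1
Ev 2: PC=5 idx=1 pred=N actual=T -> ctr[1]=2
Ev 3: PC=5 idx=1 pred=T actual=T -> ctr[1]=3
Ev 4: PC=5 idx=1 pred=T actual=T -> ctr[1]=3
Ev 5: PC=5 idx=1 pred=T actual=N -> ctr[1]=2
Ev 6: PC=5 idx=1 pred=T actual=N -> ctr[1]=1
Ev 7: PC=5 idx=1 pred=N actual=N -> ctr[1]=0
Ev 8: PC=7 idx=1 pred=N actual=N -> ctr[1]=0
Ev 9: PC=5 idx=1 pred=N actual=T -> ctr[1]=1
Ev 10: PC=5 idx=1 pred=N actual=T -> ctr[1]=2
Ev 11: PC=7 idx=1 pred=T actual=T -> ctr[1]=3

Answer: T N T T T T N N N N T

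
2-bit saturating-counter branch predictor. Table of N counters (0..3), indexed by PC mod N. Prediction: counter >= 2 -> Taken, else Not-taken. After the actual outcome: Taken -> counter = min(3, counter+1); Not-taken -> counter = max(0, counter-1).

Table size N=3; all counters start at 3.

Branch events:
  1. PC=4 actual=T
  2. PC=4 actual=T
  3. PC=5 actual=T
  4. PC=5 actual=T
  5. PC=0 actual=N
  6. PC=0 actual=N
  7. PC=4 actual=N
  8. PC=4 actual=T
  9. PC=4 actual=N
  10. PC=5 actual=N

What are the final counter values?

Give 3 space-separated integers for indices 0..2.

Answer: 1 2 2

Derivation:
Ev 1: PC=4 idx=1 pred=T actual=T -> ctr[1]=3
Ev 2: PC=4 idx=1 pred=T actual=T -> ctr[1]=3
Ev 3: PC=5 idx=2 pred=T actual=T -> ctr[2]=3
Ev 4: PC=5 idx=2 pred=T actual=T -> ctr[2]=3
Ev 5: PC=0 idx=0 pred=T actual=N -> ctr[0]=2
Ev 6: PC=0 idx=0 pred=T actual=N -> ctr[0]=1
Ev 7: PC=4 idx=1 pred=T actual=N -> ctr[1]=2
Ev 8: PC=4 idx=1 pred=T actual=T -> ctr[1]=3
Ev 9: PC=4 idx=1 pred=T actual=N -> ctr[1]=2
Ev 10: PC=5 idx=2 pred=T actual=N -> ctr[2]=2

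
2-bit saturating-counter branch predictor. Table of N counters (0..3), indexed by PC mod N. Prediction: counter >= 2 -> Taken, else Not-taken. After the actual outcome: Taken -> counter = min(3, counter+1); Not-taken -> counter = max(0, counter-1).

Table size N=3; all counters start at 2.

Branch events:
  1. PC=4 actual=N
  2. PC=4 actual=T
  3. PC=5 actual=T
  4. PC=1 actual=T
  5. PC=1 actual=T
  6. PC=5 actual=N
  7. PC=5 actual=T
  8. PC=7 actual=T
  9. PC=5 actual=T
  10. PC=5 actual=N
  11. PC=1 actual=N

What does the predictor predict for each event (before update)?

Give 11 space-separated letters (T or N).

Answer: T N T T T T T T T T T

Derivation:
Ev 1: PC=4 idx=1 pred=T actual=N -> ctr[1]=1
Ev 2: PC=4 idx=1 pred=N actual=T -> ctr[1]=2
Ev 3: PC=5 idx=2 pred=T actual=T -> ctr[2]=3
Ev 4: PC=1 idx=1 pred=T actual=T -> ctr[1]=3
Ev 5: PC=1 idx=1 pred=T actual=T -> ctr[1]=3
Ev 6: PC=5 idx=2 pred=T actual=N -> ctr[2]=2
Ev 7: PC=5 idx=2 pred=T actual=T -> ctr[2]=3
Ev 8: PC=7 idx=1 pred=T actual=T -> ctr[1]=3
Ev 9: PC=5 idx=2 pred=T actual=T -> ctr[2]=3
Ev 10: PC=5 idx=2 pred=T actual=N -> ctr[2]=2
Ev 11: PC=1 idx=1 pred=T actual=N -> ctr[1]=2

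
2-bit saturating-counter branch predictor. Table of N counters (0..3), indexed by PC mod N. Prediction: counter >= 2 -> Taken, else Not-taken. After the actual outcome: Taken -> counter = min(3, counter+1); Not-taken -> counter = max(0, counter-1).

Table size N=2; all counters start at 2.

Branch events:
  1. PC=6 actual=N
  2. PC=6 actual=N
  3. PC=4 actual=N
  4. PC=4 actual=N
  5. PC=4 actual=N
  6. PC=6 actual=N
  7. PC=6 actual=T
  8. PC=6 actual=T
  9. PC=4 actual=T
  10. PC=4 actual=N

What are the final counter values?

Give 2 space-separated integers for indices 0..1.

Answer: 2 2

Derivation:
Ev 1: PC=6 idx=0 pred=T actual=N -> ctr[0]=1
Ev 2: PC=6 idx=0 pred=N actual=N -> ctr[0]=0
Ev 3: PC=4 idx=0 pred=N actual=N -> ctr[0]=0
Ev 4: PC=4 idx=0 pred=N actual=N -> ctr[0]=0
Ev 5: PC=4 idx=0 pred=N actual=N -> ctr[0]=0
Ev 6: PC=6 idx=0 pred=N actual=N -> ctr[0]=0
Ev 7: PC=6 idx=0 pred=N actual=T -> ctr[0]=1
Ev 8: PC=6 idx=0 pred=N actual=T -> ctr[0]=2
Ev 9: PC=4 idx=0 pred=T actual=T -> ctr[0]=3
Ev 10: PC=4 idx=0 pred=T actual=N -> ctr[0]=2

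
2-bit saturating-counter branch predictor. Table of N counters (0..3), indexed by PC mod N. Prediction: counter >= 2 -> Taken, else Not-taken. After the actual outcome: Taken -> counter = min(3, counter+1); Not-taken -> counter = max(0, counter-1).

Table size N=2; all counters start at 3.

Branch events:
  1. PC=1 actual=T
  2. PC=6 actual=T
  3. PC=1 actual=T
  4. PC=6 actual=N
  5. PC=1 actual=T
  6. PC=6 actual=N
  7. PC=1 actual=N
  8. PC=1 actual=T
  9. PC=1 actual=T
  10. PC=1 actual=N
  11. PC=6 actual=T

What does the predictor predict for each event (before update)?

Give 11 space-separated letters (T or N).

Answer: T T T T T T T T T T N

Derivation:
Ev 1: PC=1 idx=1 pred=T actual=T -> ctr[1]=3
Ev 2: PC=6 idx=0 pred=T actual=T -> ctr[0]=3
Ev 3: PC=1 idx=1 pred=T actual=T -> ctr[1]=3
Ev 4: PC=6 idx=0 pred=T actual=N -> ctr[0]=2
Ev 5: PC=1 idx=1 pred=T actual=T -> ctr[1]=3
Ev 6: PC=6 idx=0 pred=T actual=N -> ctr[0]=1
Ev 7: PC=1 idx=1 pred=T actual=N -> ctr[1]=2
Ev 8: PC=1 idx=1 pred=T actual=T -> ctr[1]=3
Ev 9: PC=1 idx=1 pred=T actual=T -> ctr[1]=3
Ev 10: PC=1 idx=1 pred=T actual=N -> ctr[1]=2
Ev 11: PC=6 idx=0 pred=N actual=T -> ctr[0]=2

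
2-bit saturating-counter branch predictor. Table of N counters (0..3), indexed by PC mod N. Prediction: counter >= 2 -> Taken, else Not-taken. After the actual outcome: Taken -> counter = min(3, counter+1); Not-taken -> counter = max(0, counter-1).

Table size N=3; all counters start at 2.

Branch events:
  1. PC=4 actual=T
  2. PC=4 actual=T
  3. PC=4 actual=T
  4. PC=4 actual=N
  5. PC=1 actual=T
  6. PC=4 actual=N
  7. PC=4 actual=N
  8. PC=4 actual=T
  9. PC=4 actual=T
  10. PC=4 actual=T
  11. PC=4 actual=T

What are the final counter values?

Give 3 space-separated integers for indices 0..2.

Answer: 2 3 2

Derivation:
Ev 1: PC=4 idx=1 pred=T actual=T -> ctr[1]=3
Ev 2: PC=4 idx=1 pred=T actual=T -> ctr[1]=3
Ev 3: PC=4 idx=1 pred=T actual=T -> ctr[1]=3
Ev 4: PC=4 idx=1 pred=T actual=N -> ctr[1]=2
Ev 5: PC=1 idx=1 pred=T actual=T -> ctr[1]=3
Ev 6: PC=4 idx=1 pred=T actual=N -> ctr[1]=2
Ev 7: PC=4 idx=1 pred=T actual=N -> ctr[1]=1
Ev 8: PC=4 idx=1 pred=N actual=T -> ctr[1]=2
Ev 9: PC=4 idx=1 pred=T actual=T -> ctr[1]=3
Ev 10: PC=4 idx=1 pred=T actual=T -> ctr[1]=3
Ev 11: PC=4 idx=1 pred=T actual=T -> ctr[1]=3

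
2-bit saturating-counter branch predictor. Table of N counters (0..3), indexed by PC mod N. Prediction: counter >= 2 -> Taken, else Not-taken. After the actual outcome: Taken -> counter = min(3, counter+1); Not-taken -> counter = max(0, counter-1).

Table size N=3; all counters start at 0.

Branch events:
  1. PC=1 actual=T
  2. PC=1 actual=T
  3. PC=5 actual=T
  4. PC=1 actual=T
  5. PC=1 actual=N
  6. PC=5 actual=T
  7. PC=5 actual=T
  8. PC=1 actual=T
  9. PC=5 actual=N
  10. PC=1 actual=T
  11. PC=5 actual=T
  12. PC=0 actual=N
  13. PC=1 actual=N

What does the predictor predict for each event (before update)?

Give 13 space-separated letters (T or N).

Ev 1: PC=1 idx=1 pred=N actual=T -> ctr[1]=1
Ev 2: PC=1 idx=1 pred=N actual=T -> ctr[1]=2
Ev 3: PC=5 idx=2 pred=N actual=T -> ctr[2]=1
Ev 4: PC=1 idx=1 pred=T actual=T -> ctr[1]=3
Ev 5: PC=1 idx=1 pred=T actual=N -> ctr[1]=2
Ev 6: PC=5 idx=2 pred=N actual=T -> ctr[2]=2
Ev 7: PC=5 idx=2 pred=T actual=T -> ctr[2]=3
Ev 8: PC=1 idx=1 pred=T actual=T -> ctr[1]=3
Ev 9: PC=5 idx=2 pred=T actual=N -> ctr[2]=2
Ev 10: PC=1 idx=1 pred=T actual=T -> ctr[1]=3
Ev 11: PC=5 idx=2 pred=T actual=T -> ctr[2]=3
Ev 12: PC=0 idx=0 pred=N actual=N -> ctr[0]=0
Ev 13: PC=1 idx=1 pred=T actual=N -> ctr[1]=2

Answer: N N N T T N T T T T T N T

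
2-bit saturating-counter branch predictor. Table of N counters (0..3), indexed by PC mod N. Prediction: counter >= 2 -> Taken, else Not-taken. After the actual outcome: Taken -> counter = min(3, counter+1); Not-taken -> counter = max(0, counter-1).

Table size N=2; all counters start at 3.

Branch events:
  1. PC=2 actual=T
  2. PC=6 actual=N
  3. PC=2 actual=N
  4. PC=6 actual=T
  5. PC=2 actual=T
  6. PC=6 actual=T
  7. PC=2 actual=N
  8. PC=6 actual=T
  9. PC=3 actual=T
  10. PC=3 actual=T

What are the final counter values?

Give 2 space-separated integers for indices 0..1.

Answer: 3 3

Derivation:
Ev 1: PC=2 idx=0 pred=T actual=T -> ctr[0]=3
Ev 2: PC=6 idx=0 pred=T actual=N -> ctr[0]=2
Ev 3: PC=2 idx=0 pred=T actual=N -> ctr[0]=1
Ev 4: PC=6 idx=0 pred=N actual=T -> ctr[0]=2
Ev 5: PC=2 idx=0 pred=T actual=T -> ctr[0]=3
Ev 6: PC=6 idx=0 pred=T actual=T -> ctr[0]=3
Ev 7: PC=2 idx=0 pred=T actual=N -> ctr[0]=2
Ev 8: PC=6 idx=0 pred=T actual=T -> ctr[0]=3
Ev 9: PC=3 idx=1 pred=T actual=T -> ctr[1]=3
Ev 10: PC=3 idx=1 pred=T actual=T -> ctr[1]=3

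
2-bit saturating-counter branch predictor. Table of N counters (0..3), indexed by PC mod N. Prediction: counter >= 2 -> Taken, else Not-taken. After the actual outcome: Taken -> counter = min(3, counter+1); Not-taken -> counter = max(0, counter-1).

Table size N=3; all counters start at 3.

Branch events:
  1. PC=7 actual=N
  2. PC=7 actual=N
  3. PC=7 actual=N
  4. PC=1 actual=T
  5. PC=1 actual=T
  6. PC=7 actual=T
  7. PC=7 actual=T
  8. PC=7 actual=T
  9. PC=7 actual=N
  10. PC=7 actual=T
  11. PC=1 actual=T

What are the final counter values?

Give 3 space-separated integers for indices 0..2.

Ev 1: PC=7 idx=1 pred=T actual=N -> ctr[1]=2
Ev 2: PC=7 idx=1 pred=T actual=N -> ctr[1]=1
Ev 3: PC=7 idx=1 pred=N actual=N -> ctr[1]=0
Ev 4: PC=1 idx=1 pred=N actual=T -> ctr[1]=1
Ev 5: PC=1 idx=1 pred=N actual=T -> ctr[1]=2
Ev 6: PC=7 idx=1 pred=T actual=T -> ctr[1]=3
Ev 7: PC=7 idx=1 pred=T actual=T -> ctr[1]=3
Ev 8: PC=7 idx=1 pred=T actual=T -> ctr[1]=3
Ev 9: PC=7 idx=1 pred=T actual=N -> ctr[1]=2
Ev 10: PC=7 idx=1 pred=T actual=T -> ctr[1]=3
Ev 11: PC=1 idx=1 pred=T actual=T -> ctr[1]=3

Answer: 3 3 3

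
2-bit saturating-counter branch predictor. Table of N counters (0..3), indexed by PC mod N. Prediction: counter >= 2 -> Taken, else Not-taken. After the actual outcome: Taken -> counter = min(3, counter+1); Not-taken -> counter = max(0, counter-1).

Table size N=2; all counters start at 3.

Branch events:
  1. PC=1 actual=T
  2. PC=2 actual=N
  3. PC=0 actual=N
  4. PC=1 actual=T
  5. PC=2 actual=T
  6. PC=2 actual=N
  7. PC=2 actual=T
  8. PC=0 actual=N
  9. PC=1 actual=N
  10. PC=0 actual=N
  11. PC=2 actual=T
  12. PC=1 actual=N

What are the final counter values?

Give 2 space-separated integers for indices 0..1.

Answer: 1 1

Derivation:
Ev 1: PC=1 idx=1 pred=T actual=T -> ctr[1]=3
Ev 2: PC=2 idx=0 pred=T actual=N -> ctr[0]=2
Ev 3: PC=0 idx=0 pred=T actual=N -> ctr[0]=1
Ev 4: PC=1 idx=1 pred=T actual=T -> ctr[1]=3
Ev 5: PC=2 idx=0 pred=N actual=T -> ctr[0]=2
Ev 6: PC=2 idx=0 pred=T actual=N -> ctr[0]=1
Ev 7: PC=2 idx=0 pred=N actual=T -> ctr[0]=2
Ev 8: PC=0 idx=0 pred=T actual=N -> ctr[0]=1
Ev 9: PC=1 idx=1 pred=T actual=N -> ctr[1]=2
Ev 10: PC=0 idx=0 pred=N actual=N -> ctr[0]=0
Ev 11: PC=2 idx=0 pred=N actual=T -> ctr[0]=1
Ev 12: PC=1 idx=1 pred=T actual=N -> ctr[1]=1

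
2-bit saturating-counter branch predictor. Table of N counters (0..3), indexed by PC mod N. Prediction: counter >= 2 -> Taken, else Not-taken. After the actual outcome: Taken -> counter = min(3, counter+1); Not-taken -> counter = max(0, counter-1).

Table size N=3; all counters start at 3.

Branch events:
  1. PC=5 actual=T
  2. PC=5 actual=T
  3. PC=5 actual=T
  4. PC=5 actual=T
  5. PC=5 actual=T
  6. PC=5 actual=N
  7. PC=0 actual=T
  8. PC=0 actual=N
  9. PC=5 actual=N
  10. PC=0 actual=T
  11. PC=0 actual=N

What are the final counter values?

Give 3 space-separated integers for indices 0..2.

Answer: 2 3 1

Derivation:
Ev 1: PC=5 idx=2 pred=T actual=T -> ctr[2]=3
Ev 2: PC=5 idx=2 pred=T actual=T -> ctr[2]=3
Ev 3: PC=5 idx=2 pred=T actual=T -> ctr[2]=3
Ev 4: PC=5 idx=2 pred=T actual=T -> ctr[2]=3
Ev 5: PC=5 idx=2 pred=T actual=T -> ctr[2]=3
Ev 6: PC=5 idx=2 pred=T actual=N -> ctr[2]=2
Ev 7: PC=0 idx=0 pred=T actual=T -> ctr[0]=3
Ev 8: PC=0 idx=0 pred=T actual=N -> ctr[0]=2
Ev 9: PC=5 idx=2 pred=T actual=N -> ctr[2]=1
Ev 10: PC=0 idx=0 pred=T actual=T -> ctr[0]=3
Ev 11: PC=0 idx=0 pred=T actual=N -> ctr[0]=2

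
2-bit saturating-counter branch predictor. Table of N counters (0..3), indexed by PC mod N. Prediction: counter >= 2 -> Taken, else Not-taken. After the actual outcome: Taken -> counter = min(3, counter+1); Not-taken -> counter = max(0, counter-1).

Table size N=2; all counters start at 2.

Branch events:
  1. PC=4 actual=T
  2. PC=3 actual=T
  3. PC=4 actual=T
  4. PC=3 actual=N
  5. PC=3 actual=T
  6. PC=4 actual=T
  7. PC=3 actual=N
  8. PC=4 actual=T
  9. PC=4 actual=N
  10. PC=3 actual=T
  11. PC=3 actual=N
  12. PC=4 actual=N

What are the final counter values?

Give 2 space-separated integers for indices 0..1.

Answer: 1 2

Derivation:
Ev 1: PC=4 idx=0 pred=T actual=T -> ctr[0]=3
Ev 2: PC=3 idx=1 pred=T actual=T -> ctr[1]=3
Ev 3: PC=4 idx=0 pred=T actual=T -> ctr[0]=3
Ev 4: PC=3 idx=1 pred=T actual=N -> ctr[1]=2
Ev 5: PC=3 idx=1 pred=T actual=T -> ctr[1]=3
Ev 6: PC=4 idx=0 pred=T actual=T -> ctr[0]=3
Ev 7: PC=3 idx=1 pred=T actual=N -> ctr[1]=2
Ev 8: PC=4 idx=0 pred=T actual=T -> ctr[0]=3
Ev 9: PC=4 idx=0 pred=T actual=N -> ctr[0]=2
Ev 10: PC=3 idx=1 pred=T actual=T -> ctr[1]=3
Ev 11: PC=3 idx=1 pred=T actual=N -> ctr[1]=2
Ev 12: PC=4 idx=0 pred=T actual=N -> ctr[0]=1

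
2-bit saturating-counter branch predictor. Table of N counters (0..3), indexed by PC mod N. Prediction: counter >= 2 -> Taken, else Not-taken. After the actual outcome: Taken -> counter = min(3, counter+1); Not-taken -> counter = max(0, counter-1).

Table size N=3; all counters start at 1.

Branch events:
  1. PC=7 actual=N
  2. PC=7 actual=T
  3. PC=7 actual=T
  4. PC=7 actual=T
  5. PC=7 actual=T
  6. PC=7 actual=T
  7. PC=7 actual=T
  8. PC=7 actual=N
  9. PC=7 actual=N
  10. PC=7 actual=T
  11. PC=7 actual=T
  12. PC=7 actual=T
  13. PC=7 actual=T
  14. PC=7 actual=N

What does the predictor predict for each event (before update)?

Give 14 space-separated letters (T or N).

Answer: N N N T T T T T T N T T T T

Derivation:
Ev 1: PC=7 idx=1 pred=N actual=N -> ctr[1]=0
Ev 2: PC=7 idx=1 pred=N actual=T -> ctr[1]=1
Ev 3: PC=7 idx=1 pred=N actual=T -> ctr[1]=2
Ev 4: PC=7 idx=1 pred=T actual=T -> ctr[1]=3
Ev 5: PC=7 idx=1 pred=T actual=T -> ctr[1]=3
Ev 6: PC=7 idx=1 pred=T actual=T -> ctr[1]=3
Ev 7: PC=7 idx=1 pred=T actual=T -> ctr[1]=3
Ev 8: PC=7 idx=1 pred=T actual=N -> ctr[1]=2
Ev 9: PC=7 idx=1 pred=T actual=N -> ctr[1]=1
Ev 10: PC=7 idx=1 pred=N actual=T -> ctr[1]=2
Ev 11: PC=7 idx=1 pred=T actual=T -> ctr[1]=3
Ev 12: PC=7 idx=1 pred=T actual=T -> ctr[1]=3
Ev 13: PC=7 idx=1 pred=T actual=T -> ctr[1]=3
Ev 14: PC=7 idx=1 pred=T actual=N -> ctr[1]=2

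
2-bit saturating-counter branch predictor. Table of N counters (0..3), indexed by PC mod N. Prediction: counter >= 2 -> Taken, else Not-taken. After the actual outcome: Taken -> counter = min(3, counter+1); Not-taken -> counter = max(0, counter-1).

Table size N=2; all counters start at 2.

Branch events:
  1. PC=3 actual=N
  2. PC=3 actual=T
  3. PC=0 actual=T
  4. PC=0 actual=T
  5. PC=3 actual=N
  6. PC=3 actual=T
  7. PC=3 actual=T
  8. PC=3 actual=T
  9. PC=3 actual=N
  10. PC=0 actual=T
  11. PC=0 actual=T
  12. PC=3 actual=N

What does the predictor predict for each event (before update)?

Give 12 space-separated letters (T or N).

Answer: T N T T T N T T T T T T

Derivation:
Ev 1: PC=3 idx=1 pred=T actual=N -> ctr[1]=1
Ev 2: PC=3 idx=1 pred=N actual=T -> ctr[1]=2
Ev 3: PC=0 idx=0 pred=T actual=T -> ctr[0]=3
Ev 4: PC=0 idx=0 pred=T actual=T -> ctr[0]=3
Ev 5: PC=3 idx=1 pred=T actual=N -> ctr[1]=1
Ev 6: PC=3 idx=1 pred=N actual=T -> ctr[1]=2
Ev 7: PC=3 idx=1 pred=T actual=T -> ctr[1]=3
Ev 8: PC=3 idx=1 pred=T actual=T -> ctr[1]=3
Ev 9: PC=3 idx=1 pred=T actual=N -> ctr[1]=2
Ev 10: PC=0 idx=0 pred=T actual=T -> ctr[0]=3
Ev 11: PC=0 idx=0 pred=T actual=T -> ctr[0]=3
Ev 12: PC=3 idx=1 pred=T actual=N -> ctr[1]=1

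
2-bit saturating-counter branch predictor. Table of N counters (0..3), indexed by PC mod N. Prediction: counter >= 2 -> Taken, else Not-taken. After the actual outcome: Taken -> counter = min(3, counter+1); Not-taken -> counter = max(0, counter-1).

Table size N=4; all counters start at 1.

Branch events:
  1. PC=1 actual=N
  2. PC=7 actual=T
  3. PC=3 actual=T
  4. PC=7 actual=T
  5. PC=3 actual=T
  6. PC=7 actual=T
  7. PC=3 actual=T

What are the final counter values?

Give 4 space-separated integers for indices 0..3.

Answer: 1 0 1 3

Derivation:
Ev 1: PC=1 idx=1 pred=N actual=N -> ctr[1]=0
Ev 2: PC=7 idx=3 pred=N actual=T -> ctr[3]=2
Ev 3: PC=3 idx=3 pred=T actual=T -> ctr[3]=3
Ev 4: PC=7 idx=3 pred=T actual=T -> ctr[3]=3
Ev 5: PC=3 idx=3 pred=T actual=T -> ctr[3]=3
Ev 6: PC=7 idx=3 pred=T actual=T -> ctr[3]=3
Ev 7: PC=3 idx=3 pred=T actual=T -> ctr[3]=3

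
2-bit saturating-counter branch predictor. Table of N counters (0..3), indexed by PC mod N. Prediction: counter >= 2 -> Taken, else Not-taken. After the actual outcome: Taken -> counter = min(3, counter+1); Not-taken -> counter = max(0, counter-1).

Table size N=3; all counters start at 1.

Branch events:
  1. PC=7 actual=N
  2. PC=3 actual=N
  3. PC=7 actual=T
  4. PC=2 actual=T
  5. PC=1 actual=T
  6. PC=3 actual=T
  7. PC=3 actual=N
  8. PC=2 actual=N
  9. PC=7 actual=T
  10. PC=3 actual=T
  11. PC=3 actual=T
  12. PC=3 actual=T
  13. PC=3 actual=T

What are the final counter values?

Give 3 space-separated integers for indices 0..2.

Answer: 3 3 1

Derivation:
Ev 1: PC=7 idx=1 pred=N actual=N -> ctr[1]=0
Ev 2: PC=3 idx=0 pred=N actual=N -> ctr[0]=0
Ev 3: PC=7 idx=1 pred=N actual=T -> ctr[1]=1
Ev 4: PC=2 idx=2 pred=N actual=T -> ctr[2]=2
Ev 5: PC=1 idx=1 pred=N actual=T -> ctr[1]=2
Ev 6: PC=3 idx=0 pred=N actual=T -> ctr[0]=1
Ev 7: PC=3 idx=0 pred=N actual=N -> ctr[0]=0
Ev 8: PC=2 idx=2 pred=T actual=N -> ctr[2]=1
Ev 9: PC=7 idx=1 pred=T actual=T -> ctr[1]=3
Ev 10: PC=3 idx=0 pred=N actual=T -> ctr[0]=1
Ev 11: PC=3 idx=0 pred=N actual=T -> ctr[0]=2
Ev 12: PC=3 idx=0 pred=T actual=T -> ctr[0]=3
Ev 13: PC=3 idx=0 pred=T actual=T -> ctr[0]=3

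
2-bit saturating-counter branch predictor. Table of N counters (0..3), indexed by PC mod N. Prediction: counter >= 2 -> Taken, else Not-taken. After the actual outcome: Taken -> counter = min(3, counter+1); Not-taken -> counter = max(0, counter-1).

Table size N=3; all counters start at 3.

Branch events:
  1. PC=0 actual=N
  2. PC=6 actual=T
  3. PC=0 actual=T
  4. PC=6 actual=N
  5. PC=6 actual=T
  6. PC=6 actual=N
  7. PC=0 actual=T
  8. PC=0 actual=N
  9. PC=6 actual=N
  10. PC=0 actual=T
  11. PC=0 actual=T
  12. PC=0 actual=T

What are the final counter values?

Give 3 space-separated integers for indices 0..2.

Answer: 3 3 3

Derivation:
Ev 1: PC=0 idx=0 pred=T actual=N -> ctr[0]=2
Ev 2: PC=6 idx=0 pred=T actual=T -> ctr[0]=3
Ev 3: PC=0 idx=0 pred=T actual=T -> ctr[0]=3
Ev 4: PC=6 idx=0 pred=T actual=N -> ctr[0]=2
Ev 5: PC=6 idx=0 pred=T actual=T -> ctr[0]=3
Ev 6: PC=6 idx=0 pred=T actual=N -> ctr[0]=2
Ev 7: PC=0 idx=0 pred=T actual=T -> ctr[0]=3
Ev 8: PC=0 idx=0 pred=T actual=N -> ctr[0]=2
Ev 9: PC=6 idx=0 pred=T actual=N -> ctr[0]=1
Ev 10: PC=0 idx=0 pred=N actual=T -> ctr[0]=2
Ev 11: PC=0 idx=0 pred=T actual=T -> ctr[0]=3
Ev 12: PC=0 idx=0 pred=T actual=T -> ctr[0]=3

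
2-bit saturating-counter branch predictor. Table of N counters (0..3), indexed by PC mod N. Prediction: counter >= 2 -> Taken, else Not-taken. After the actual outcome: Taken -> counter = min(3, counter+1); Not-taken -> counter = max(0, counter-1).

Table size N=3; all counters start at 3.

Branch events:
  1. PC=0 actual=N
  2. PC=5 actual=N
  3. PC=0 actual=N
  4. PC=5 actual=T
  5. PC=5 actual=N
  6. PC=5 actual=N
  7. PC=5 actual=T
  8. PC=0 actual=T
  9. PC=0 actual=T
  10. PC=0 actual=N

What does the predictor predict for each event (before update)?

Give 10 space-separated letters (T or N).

Ev 1: PC=0 idx=0 pred=T actual=N -> ctr[0]=2
Ev 2: PC=5 idx=2 pred=T actual=N -> ctr[2]=2
Ev 3: PC=0 idx=0 pred=T actual=N -> ctr[0]=1
Ev 4: PC=5 idx=2 pred=T actual=T -> ctr[2]=3
Ev 5: PC=5 idx=2 pred=T actual=N -> ctr[2]=2
Ev 6: PC=5 idx=2 pred=T actual=N -> ctr[2]=1
Ev 7: PC=5 idx=2 pred=N actual=T -> ctr[2]=2
Ev 8: PC=0 idx=0 pred=N actual=T -> ctr[0]=2
Ev 9: PC=0 idx=0 pred=T actual=T -> ctr[0]=3
Ev 10: PC=0 idx=0 pred=T actual=N -> ctr[0]=2

Answer: T T T T T T N N T T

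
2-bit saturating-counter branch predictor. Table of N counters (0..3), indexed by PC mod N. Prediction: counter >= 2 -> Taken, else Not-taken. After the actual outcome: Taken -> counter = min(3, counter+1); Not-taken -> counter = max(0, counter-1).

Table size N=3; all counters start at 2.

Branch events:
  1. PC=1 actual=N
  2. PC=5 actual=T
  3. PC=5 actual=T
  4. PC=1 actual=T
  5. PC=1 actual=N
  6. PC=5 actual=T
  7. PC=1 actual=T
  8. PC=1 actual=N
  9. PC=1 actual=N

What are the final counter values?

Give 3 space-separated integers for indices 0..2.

Answer: 2 0 3

Derivation:
Ev 1: PC=1 idx=1 pred=T actual=N -> ctr[1]=1
Ev 2: PC=5 idx=2 pred=T actual=T -> ctr[2]=3
Ev 3: PC=5 idx=2 pred=T actual=T -> ctr[2]=3
Ev 4: PC=1 idx=1 pred=N actual=T -> ctr[1]=2
Ev 5: PC=1 idx=1 pred=T actual=N -> ctr[1]=1
Ev 6: PC=5 idx=2 pred=T actual=T -> ctr[2]=3
Ev 7: PC=1 idx=1 pred=N actual=T -> ctr[1]=2
Ev 8: PC=1 idx=1 pred=T actual=N -> ctr[1]=1
Ev 9: PC=1 idx=1 pred=N actual=N -> ctr[1]=0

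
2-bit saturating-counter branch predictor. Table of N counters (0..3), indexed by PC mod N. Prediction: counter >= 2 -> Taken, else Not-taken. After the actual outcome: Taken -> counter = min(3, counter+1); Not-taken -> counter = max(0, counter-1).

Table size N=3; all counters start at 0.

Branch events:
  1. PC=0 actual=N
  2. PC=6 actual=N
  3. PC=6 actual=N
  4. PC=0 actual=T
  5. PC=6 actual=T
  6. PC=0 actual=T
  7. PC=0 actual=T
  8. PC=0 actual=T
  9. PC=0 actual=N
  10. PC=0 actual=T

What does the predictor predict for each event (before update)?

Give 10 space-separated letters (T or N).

Ev 1: PC=0 idx=0 pred=N actual=N -> ctr[0]=0
Ev 2: PC=6 idx=0 pred=N actual=N -> ctr[0]=0
Ev 3: PC=6 idx=0 pred=N actual=N -> ctr[0]=0
Ev 4: PC=0 idx=0 pred=N actual=T -> ctr[0]=1
Ev 5: PC=6 idx=0 pred=N actual=T -> ctr[0]=2
Ev 6: PC=0 idx=0 pred=T actual=T -> ctr[0]=3
Ev 7: PC=0 idx=0 pred=T actual=T -> ctr[0]=3
Ev 8: PC=0 idx=0 pred=T actual=T -> ctr[0]=3
Ev 9: PC=0 idx=0 pred=T actual=N -> ctr[0]=2
Ev 10: PC=0 idx=0 pred=T actual=T -> ctr[0]=3

Answer: N N N N N T T T T T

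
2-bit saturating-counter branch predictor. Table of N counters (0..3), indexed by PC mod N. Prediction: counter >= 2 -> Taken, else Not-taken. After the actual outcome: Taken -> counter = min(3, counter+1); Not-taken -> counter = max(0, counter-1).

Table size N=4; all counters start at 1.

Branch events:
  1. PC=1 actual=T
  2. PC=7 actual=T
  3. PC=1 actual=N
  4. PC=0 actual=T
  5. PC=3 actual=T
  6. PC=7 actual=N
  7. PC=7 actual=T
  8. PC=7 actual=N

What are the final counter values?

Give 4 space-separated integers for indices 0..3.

Ev 1: PC=1 idx=1 pred=N actual=T -> ctr[1]=2
Ev 2: PC=7 idx=3 pred=N actual=T -> ctr[3]=2
Ev 3: PC=1 idx=1 pred=T actual=N -> ctr[1]=1
Ev 4: PC=0 idx=0 pred=N actual=T -> ctr[0]=2
Ev 5: PC=3 idx=3 pred=T actual=T -> ctr[3]=3
Ev 6: PC=7 idx=3 pred=T actual=N -> ctr[3]=2
Ev 7: PC=7 idx=3 pred=T actual=T -> ctr[3]=3
Ev 8: PC=7 idx=3 pred=T actual=N -> ctr[3]=2

Answer: 2 1 1 2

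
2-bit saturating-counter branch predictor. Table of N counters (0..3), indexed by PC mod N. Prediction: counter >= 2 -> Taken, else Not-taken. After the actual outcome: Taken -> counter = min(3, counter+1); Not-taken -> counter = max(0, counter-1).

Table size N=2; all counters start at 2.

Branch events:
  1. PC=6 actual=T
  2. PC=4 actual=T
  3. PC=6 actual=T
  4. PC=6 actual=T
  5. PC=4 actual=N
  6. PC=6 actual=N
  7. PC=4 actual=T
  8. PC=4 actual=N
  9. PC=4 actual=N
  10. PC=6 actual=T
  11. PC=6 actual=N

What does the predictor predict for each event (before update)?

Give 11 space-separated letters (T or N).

Ev 1: PC=6 idx=0 pred=T actual=T -> ctr[0]=3
Ev 2: PC=4 idx=0 pred=T actual=T -> ctr[0]=3
Ev 3: PC=6 idx=0 pred=T actual=T -> ctr[0]=3
Ev 4: PC=6 idx=0 pred=T actual=T -> ctr[0]=3
Ev 5: PC=4 idx=0 pred=T actual=N -> ctr[0]=2
Ev 6: PC=6 idx=0 pred=T actual=N -> ctr[0]=1
Ev 7: PC=4 idx=0 pred=N actual=T -> ctr[0]=2
Ev 8: PC=4 idx=0 pred=T actual=N -> ctr[0]=1
Ev 9: PC=4 idx=0 pred=N actual=N -> ctr[0]=0
Ev 10: PC=6 idx=0 pred=N actual=T -> ctr[0]=1
Ev 11: PC=6 idx=0 pred=N actual=N -> ctr[0]=0

Answer: T T T T T T N T N N N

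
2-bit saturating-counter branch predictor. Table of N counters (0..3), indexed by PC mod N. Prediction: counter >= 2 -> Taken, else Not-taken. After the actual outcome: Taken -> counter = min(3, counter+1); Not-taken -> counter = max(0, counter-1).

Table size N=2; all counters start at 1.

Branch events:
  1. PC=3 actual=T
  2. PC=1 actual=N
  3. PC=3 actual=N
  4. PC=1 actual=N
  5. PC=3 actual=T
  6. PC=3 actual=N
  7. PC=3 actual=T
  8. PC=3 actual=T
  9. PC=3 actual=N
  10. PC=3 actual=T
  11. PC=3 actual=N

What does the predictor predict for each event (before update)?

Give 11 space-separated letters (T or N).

Ev 1: PC=3 idx=1 pred=N actual=T -> ctr[1]=2
Ev 2: PC=1 idx=1 pred=T actual=N -> ctr[1]=1
Ev 3: PC=3 idx=1 pred=N actual=N -> ctr[1]=0
Ev 4: PC=1 idx=1 pred=N actual=N -> ctr[1]=0
Ev 5: PC=3 idx=1 pred=N actual=T -> ctr[1]=1
Ev 6: PC=3 idx=1 pred=N actual=N -> ctr[1]=0
Ev 7: PC=3 idx=1 pred=N actual=T -> ctr[1]=1
Ev 8: PC=3 idx=1 pred=N actual=T -> ctr[1]=2
Ev 9: PC=3 idx=1 pred=T actual=N -> ctr[1]=1
Ev 10: PC=3 idx=1 pred=N actual=T -> ctr[1]=2
Ev 11: PC=3 idx=1 pred=T actual=N -> ctr[1]=1

Answer: N T N N N N N N T N T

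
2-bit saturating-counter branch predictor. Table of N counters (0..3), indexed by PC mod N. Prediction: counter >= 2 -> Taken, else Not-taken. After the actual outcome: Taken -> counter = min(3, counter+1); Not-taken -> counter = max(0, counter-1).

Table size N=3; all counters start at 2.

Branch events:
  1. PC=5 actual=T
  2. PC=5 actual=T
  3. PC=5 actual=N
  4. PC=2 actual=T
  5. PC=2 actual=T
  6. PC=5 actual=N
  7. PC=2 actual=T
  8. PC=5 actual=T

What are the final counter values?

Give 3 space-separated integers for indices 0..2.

Ev 1: PC=5 idx=2 pred=T actual=T -> ctr[2]=3
Ev 2: PC=5 idx=2 pred=T actual=T -> ctr[2]=3
Ev 3: PC=5 idx=2 pred=T actual=N -> ctr[2]=2
Ev 4: PC=2 idx=2 pred=T actual=T -> ctr[2]=3
Ev 5: PC=2 idx=2 pred=T actual=T -> ctr[2]=3
Ev 6: PC=5 idx=2 pred=T actual=N -> ctr[2]=2
Ev 7: PC=2 idx=2 pred=T actual=T -> ctr[2]=3
Ev 8: PC=5 idx=2 pred=T actual=T -> ctr[2]=3

Answer: 2 2 3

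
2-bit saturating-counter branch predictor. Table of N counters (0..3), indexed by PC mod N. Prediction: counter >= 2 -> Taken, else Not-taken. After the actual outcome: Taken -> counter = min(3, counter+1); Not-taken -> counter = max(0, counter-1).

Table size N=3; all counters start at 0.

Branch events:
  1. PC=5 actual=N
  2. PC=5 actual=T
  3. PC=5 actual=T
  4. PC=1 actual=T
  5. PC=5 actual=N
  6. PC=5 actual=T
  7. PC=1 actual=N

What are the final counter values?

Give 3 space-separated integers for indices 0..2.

Ev 1: PC=5 idx=2 pred=N actual=N -> ctr[2]=0
Ev 2: PC=5 idx=2 pred=N actual=T -> ctr[2]=1
Ev 3: PC=5 idx=2 pred=N actual=T -> ctr[2]=2
Ev 4: PC=1 idx=1 pred=N actual=T -> ctr[1]=1
Ev 5: PC=5 idx=2 pred=T actual=N -> ctr[2]=1
Ev 6: PC=5 idx=2 pred=N actual=T -> ctr[2]=2
Ev 7: PC=1 idx=1 pred=N actual=N -> ctr[1]=0

Answer: 0 0 2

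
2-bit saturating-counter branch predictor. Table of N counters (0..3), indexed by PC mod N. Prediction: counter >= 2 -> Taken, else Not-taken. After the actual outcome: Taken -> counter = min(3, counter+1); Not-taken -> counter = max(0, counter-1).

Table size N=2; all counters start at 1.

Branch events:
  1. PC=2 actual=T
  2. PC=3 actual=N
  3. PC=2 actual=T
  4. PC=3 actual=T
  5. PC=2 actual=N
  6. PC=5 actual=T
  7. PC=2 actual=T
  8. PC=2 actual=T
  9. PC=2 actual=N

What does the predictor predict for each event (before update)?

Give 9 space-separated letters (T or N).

Ev 1: PC=2 idx=0 pred=N actual=T -> ctr[0]=2
Ev 2: PC=3 idx=1 pred=N actual=N -> ctr[1]=0
Ev 3: PC=2 idx=0 pred=T actual=T -> ctr[0]=3
Ev 4: PC=3 idx=1 pred=N actual=T -> ctr[1]=1
Ev 5: PC=2 idx=0 pred=T actual=N -> ctr[0]=2
Ev 6: PC=5 idx=1 pred=N actual=T -> ctr[1]=2
Ev 7: PC=2 idx=0 pred=T actual=T -> ctr[0]=3
Ev 8: PC=2 idx=0 pred=T actual=T -> ctr[0]=3
Ev 9: PC=2 idx=0 pred=T actual=N -> ctr[0]=2

Answer: N N T N T N T T T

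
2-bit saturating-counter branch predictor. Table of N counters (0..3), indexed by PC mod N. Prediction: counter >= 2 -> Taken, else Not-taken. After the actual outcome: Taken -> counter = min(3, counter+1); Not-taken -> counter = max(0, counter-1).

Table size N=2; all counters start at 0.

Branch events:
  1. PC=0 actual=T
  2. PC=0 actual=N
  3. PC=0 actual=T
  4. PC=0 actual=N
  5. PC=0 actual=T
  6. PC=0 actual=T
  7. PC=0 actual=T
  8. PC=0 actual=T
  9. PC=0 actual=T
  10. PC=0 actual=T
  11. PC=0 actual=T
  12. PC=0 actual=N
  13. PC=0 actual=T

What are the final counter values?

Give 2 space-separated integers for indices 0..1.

Ev 1: PC=0 idx=0 pred=N actual=T -> ctr[0]=1
Ev 2: PC=0 idx=0 pred=N actual=N -> ctr[0]=0
Ev 3: PC=0 idx=0 pred=N actual=T -> ctr[0]=1
Ev 4: PC=0 idx=0 pred=N actual=N -> ctr[0]=0
Ev 5: PC=0 idx=0 pred=N actual=T -> ctr[0]=1
Ev 6: PC=0 idx=0 pred=N actual=T -> ctr[0]=2
Ev 7: PC=0 idx=0 pred=T actual=T -> ctr[0]=3
Ev 8: PC=0 idx=0 pred=T actual=T -> ctr[0]=3
Ev 9: PC=0 idx=0 pred=T actual=T -> ctr[0]=3
Ev 10: PC=0 idx=0 pred=T actual=T -> ctr[0]=3
Ev 11: PC=0 idx=0 pred=T actual=T -> ctr[0]=3
Ev 12: PC=0 idx=0 pred=T actual=N -> ctr[0]=2
Ev 13: PC=0 idx=0 pred=T actual=T -> ctr[0]=3

Answer: 3 0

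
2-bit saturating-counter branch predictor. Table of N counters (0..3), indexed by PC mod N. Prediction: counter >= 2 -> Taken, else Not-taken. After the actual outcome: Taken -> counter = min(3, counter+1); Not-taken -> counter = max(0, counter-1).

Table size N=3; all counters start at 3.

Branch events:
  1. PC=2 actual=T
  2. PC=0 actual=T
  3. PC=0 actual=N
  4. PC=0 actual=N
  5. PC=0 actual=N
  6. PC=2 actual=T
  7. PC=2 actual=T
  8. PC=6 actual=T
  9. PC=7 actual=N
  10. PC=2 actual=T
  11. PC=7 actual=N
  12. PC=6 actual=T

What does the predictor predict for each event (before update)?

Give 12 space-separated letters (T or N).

Answer: T T T T N T T N T T T N

Derivation:
Ev 1: PC=2 idx=2 pred=T actual=T -> ctr[2]=3
Ev 2: PC=0 idx=0 pred=T actual=T -> ctr[0]=3
Ev 3: PC=0 idx=0 pred=T actual=N -> ctr[0]=2
Ev 4: PC=0 idx=0 pred=T actual=N -> ctr[0]=1
Ev 5: PC=0 idx=0 pred=N actual=N -> ctr[0]=0
Ev 6: PC=2 idx=2 pred=T actual=T -> ctr[2]=3
Ev 7: PC=2 idx=2 pred=T actual=T -> ctr[2]=3
Ev 8: PC=6 idx=0 pred=N actual=T -> ctr[0]=1
Ev 9: PC=7 idx=1 pred=T actual=N -> ctr[1]=2
Ev 10: PC=2 idx=2 pred=T actual=T -> ctr[2]=3
Ev 11: PC=7 idx=1 pred=T actual=N -> ctr[1]=1
Ev 12: PC=6 idx=0 pred=N actual=T -> ctr[0]=2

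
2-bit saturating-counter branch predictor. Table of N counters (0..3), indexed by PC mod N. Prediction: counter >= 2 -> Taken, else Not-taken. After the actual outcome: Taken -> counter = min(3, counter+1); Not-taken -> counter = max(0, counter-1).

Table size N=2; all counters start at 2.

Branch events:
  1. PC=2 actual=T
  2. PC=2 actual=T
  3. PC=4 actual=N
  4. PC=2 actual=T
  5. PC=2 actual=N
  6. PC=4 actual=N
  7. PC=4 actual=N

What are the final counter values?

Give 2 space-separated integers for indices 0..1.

Answer: 0 2

Derivation:
Ev 1: PC=2 idx=0 pred=T actual=T -> ctr[0]=3
Ev 2: PC=2 idx=0 pred=T actual=T -> ctr[0]=3
Ev 3: PC=4 idx=0 pred=T actual=N -> ctr[0]=2
Ev 4: PC=2 idx=0 pred=T actual=T -> ctr[0]=3
Ev 5: PC=2 idx=0 pred=T actual=N -> ctr[0]=2
Ev 6: PC=4 idx=0 pred=T actual=N -> ctr[0]=1
Ev 7: PC=4 idx=0 pred=N actual=N -> ctr[0]=0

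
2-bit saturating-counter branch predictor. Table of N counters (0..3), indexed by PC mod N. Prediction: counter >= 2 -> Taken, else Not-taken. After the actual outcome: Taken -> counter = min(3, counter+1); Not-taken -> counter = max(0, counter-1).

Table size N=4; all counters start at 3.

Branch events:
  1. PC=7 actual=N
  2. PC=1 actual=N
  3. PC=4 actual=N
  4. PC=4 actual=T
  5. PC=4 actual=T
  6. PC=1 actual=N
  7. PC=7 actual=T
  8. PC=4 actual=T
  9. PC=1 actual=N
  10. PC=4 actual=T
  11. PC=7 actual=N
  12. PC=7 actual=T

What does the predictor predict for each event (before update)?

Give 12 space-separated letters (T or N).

Answer: T T T T T T T T N T T T

Derivation:
Ev 1: PC=7 idx=3 pred=T actual=N -> ctr[3]=2
Ev 2: PC=1 idx=1 pred=T actual=N -> ctr[1]=2
Ev 3: PC=4 idx=0 pred=T actual=N -> ctr[0]=2
Ev 4: PC=4 idx=0 pred=T actual=T -> ctr[0]=3
Ev 5: PC=4 idx=0 pred=T actual=T -> ctr[0]=3
Ev 6: PC=1 idx=1 pred=T actual=N -> ctr[1]=1
Ev 7: PC=7 idx=3 pred=T actual=T -> ctr[3]=3
Ev 8: PC=4 idx=0 pred=T actual=T -> ctr[0]=3
Ev 9: PC=1 idx=1 pred=N actual=N -> ctr[1]=0
Ev 10: PC=4 idx=0 pred=T actual=T -> ctr[0]=3
Ev 11: PC=7 idx=3 pred=T actual=N -> ctr[3]=2
Ev 12: PC=7 idx=3 pred=T actual=T -> ctr[3]=3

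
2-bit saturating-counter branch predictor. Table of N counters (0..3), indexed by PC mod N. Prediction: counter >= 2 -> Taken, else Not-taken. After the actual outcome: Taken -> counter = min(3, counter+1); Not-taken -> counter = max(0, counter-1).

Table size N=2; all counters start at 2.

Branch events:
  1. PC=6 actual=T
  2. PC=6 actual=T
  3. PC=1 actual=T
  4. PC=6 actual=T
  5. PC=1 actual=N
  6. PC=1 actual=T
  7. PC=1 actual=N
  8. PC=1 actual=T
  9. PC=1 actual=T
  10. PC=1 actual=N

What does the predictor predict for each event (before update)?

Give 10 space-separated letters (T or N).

Ev 1: PC=6 idx=0 pred=T actual=T -> ctr[0]=3
Ev 2: PC=6 idx=0 pred=T actual=T -> ctr[0]=3
Ev 3: PC=1 idx=1 pred=T actual=T -> ctr[1]=3
Ev 4: PC=6 idx=0 pred=T actual=T -> ctr[0]=3
Ev 5: PC=1 idx=1 pred=T actual=N -> ctr[1]=2
Ev 6: PC=1 idx=1 pred=T actual=T -> ctr[1]=3
Ev 7: PC=1 idx=1 pred=T actual=N -> ctr[1]=2
Ev 8: PC=1 idx=1 pred=T actual=T -> ctr[1]=3
Ev 9: PC=1 idx=1 pred=T actual=T -> ctr[1]=3
Ev 10: PC=1 idx=1 pred=T actual=N -> ctr[1]=2

Answer: T T T T T T T T T T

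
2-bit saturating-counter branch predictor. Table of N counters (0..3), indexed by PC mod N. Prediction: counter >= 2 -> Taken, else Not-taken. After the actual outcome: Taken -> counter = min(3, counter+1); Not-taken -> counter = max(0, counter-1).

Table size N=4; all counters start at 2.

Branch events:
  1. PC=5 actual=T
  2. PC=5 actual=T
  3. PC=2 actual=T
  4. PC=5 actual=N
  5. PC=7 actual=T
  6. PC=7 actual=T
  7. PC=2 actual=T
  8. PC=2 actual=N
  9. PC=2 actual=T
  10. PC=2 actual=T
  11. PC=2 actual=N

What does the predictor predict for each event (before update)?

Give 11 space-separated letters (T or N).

Answer: T T T T T T T T T T T

Derivation:
Ev 1: PC=5 idx=1 pred=T actual=T -> ctr[1]=3
Ev 2: PC=5 idx=1 pred=T actual=T -> ctr[1]=3
Ev 3: PC=2 idx=2 pred=T actual=T -> ctr[2]=3
Ev 4: PC=5 idx=1 pred=T actual=N -> ctr[1]=2
Ev 5: PC=7 idx=3 pred=T actual=T -> ctr[3]=3
Ev 6: PC=7 idx=3 pred=T actual=T -> ctr[3]=3
Ev 7: PC=2 idx=2 pred=T actual=T -> ctr[2]=3
Ev 8: PC=2 idx=2 pred=T actual=N -> ctr[2]=2
Ev 9: PC=2 idx=2 pred=T actual=T -> ctr[2]=3
Ev 10: PC=2 idx=2 pred=T actual=T -> ctr[2]=3
Ev 11: PC=2 idx=2 pred=T actual=N -> ctr[2]=2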